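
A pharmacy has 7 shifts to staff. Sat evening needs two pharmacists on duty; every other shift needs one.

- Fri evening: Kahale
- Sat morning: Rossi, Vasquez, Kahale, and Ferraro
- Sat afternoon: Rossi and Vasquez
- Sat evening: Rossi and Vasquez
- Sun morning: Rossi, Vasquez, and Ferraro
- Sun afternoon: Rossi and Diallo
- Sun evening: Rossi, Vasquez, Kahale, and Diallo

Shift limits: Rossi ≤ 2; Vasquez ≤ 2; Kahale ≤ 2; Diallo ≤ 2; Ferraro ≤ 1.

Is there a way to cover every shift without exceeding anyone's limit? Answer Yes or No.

Fri evening can only be covered by Kahale, so that assignment is forced.
Sat evening can only be covered by Rossi and Vasquez, so that assignment is forced.
One valid schedule: Fri evening→Kahale, Sat morning→Kahale, Sat afternoon→Rossi, Sat evening→Rossi+Vasquez, Sun morning→Vasquez, Sun afternoon→Diallo, Sun evening→Diallo.
Loads: Rossi 2/2, Vasquez 2/2, Kahale 2/2, Diallo 2/2, Ferraro 0/1 — all within limits.

Yes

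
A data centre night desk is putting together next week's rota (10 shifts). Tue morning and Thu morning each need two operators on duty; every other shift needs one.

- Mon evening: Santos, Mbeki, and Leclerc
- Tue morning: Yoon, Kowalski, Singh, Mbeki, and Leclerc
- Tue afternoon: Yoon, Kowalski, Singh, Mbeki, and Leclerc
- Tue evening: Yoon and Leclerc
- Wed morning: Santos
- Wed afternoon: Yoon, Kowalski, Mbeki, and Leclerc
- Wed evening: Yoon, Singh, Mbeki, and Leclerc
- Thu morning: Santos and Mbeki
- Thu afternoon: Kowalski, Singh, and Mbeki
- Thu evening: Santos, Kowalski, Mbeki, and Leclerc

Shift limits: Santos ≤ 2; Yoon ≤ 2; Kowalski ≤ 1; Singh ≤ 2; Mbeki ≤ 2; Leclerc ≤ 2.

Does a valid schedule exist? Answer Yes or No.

No

Total capacity is 2+2+1+2+2+2 = 11 but 12 worker-slots are needed — infeasible.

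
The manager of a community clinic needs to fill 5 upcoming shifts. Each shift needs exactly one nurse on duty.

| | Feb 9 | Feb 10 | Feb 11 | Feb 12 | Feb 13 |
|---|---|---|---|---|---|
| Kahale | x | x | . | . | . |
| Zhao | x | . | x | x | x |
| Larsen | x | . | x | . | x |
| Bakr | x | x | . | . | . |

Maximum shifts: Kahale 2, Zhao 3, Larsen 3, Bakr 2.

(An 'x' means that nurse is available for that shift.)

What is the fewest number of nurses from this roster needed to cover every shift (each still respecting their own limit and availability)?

5 slots to fill and no one can take more than 3, so at least ⌈5/3⌉ = 2 nurses are needed.
Kahale and Zhao alone can cover everything: Feb 9→Kahale, Feb 10→Kahale, Feb 11→Zhao, Feb 12→Zhao, Feb 13→Zhao.

2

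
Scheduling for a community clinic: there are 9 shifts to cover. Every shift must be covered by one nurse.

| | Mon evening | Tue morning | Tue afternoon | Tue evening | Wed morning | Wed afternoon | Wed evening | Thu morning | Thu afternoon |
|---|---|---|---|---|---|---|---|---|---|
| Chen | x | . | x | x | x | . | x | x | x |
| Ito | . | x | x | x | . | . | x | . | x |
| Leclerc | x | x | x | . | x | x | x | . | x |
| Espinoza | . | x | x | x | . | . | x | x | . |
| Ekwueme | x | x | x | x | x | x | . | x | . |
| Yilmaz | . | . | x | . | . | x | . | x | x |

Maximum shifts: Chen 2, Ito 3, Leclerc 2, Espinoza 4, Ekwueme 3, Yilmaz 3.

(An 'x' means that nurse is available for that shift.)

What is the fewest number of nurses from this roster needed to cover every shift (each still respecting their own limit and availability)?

3

9 slots to fill and no one can take more than 4, so at least ⌈9/4⌉ = 3 nurses are needed.
Chen, Espinoza, and Ekwueme alone can cover everything: Mon evening→Chen, Tue morning→Espinoza, Tue afternoon→Espinoza, Tue evening→Espinoza, Wed morning→Ekwueme, Wed afternoon→Ekwueme, Wed evening→Espinoza, Thu morning→Ekwueme, Thu afternoon→Chen.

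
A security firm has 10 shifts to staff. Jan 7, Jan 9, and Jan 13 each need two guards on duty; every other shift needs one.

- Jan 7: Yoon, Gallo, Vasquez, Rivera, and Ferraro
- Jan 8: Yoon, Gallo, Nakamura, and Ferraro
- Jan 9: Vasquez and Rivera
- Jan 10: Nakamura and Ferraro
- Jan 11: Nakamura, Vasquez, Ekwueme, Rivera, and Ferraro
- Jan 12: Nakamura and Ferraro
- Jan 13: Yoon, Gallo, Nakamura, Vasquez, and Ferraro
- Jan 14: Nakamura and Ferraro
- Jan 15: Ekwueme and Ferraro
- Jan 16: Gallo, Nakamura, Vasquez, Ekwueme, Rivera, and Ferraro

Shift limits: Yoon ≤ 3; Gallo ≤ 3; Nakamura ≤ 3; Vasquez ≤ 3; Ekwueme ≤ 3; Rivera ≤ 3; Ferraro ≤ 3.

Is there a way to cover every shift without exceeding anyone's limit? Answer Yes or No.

Yes

Jan 9 can only be covered by Vasquez and Rivera, so that assignment is forced.
One valid schedule: Jan 7→Yoon+Gallo, Jan 8→Yoon, Jan 9→Vasquez+Rivera, Jan 10→Nakamura, Jan 11→Vasquez, Jan 12→Nakamura, Jan 13→Yoon+Gallo, Jan 14→Nakamura, Jan 15→Ekwueme, Jan 16→Gallo.
Loads: Yoon 3/3, Gallo 3/3, Nakamura 3/3, Vasquez 2/3, Ekwueme 1/3, Rivera 1/3, Ferraro 0/3 — all within limits.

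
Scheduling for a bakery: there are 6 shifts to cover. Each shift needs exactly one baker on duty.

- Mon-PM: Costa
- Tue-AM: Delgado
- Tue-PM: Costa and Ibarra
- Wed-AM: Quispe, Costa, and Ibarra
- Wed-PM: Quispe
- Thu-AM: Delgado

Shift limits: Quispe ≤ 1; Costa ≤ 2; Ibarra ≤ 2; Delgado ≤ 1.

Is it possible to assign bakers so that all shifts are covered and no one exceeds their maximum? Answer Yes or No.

Total capacity is 6 and 6 slots are needed, so capacity alone doesn't rule it out.
Shifts {Tue-AM, Thu-AM} need 2 worker-slots in total, but the bakers available for any of those shifts (Delgado) can supply at most 1 among them. So no valid schedule exists.

No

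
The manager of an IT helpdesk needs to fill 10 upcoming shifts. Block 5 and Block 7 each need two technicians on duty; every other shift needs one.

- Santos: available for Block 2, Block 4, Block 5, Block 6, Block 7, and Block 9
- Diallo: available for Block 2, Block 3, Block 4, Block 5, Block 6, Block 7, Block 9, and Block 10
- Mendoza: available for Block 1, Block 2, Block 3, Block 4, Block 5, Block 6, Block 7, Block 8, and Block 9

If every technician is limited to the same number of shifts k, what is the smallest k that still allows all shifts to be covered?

With 3 technicians and 12 worker-slots to fill, someone must work at least ⌈12/3⌉ = 4 shifts, so k ≥ 4.
k = 4 works: Block 1→Mendoza, Block 2→Santos, Block 3→Diallo, Block 4→Santos, Block 5→Santos+Diallo, Block 6→Santos, Block 7→Diallo+Mendoza, Block 8→Mendoza, Block 9→Mendoza, Block 10→Diallo.
Loads: Santos 4, Diallo 4, Mendoza 4 — all ≤ 4.

4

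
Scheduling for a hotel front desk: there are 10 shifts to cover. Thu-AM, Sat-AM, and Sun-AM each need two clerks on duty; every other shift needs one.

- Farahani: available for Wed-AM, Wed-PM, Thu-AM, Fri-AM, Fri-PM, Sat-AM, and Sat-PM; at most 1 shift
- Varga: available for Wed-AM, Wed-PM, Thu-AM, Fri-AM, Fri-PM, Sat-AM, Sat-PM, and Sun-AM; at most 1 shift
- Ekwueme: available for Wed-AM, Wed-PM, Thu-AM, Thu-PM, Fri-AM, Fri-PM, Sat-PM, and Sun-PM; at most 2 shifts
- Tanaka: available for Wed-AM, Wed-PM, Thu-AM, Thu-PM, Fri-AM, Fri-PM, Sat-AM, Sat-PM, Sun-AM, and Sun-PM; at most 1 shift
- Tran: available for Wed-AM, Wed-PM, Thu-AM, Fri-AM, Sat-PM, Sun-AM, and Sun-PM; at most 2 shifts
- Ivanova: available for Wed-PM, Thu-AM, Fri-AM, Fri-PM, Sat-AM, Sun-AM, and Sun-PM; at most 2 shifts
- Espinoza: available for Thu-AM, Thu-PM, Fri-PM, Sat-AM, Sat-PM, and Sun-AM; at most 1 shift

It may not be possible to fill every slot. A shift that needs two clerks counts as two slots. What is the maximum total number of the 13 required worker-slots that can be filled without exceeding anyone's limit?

Total capacity across all clerks is 1+1+2+1+2+2+1 = 10, and 13 slots are needed, so at most 10 can be filled.
An assignment achieving 10: Wed-AM→Farahani, Wed-PM→Tran, Thu-PM→Ekwueme, Fri-AM→Ivanova, Fri-PM→Espinoza, Sat-AM→Varga+Tanaka, Sun-AM→Tran+Ivanova, Sun-PM→Ekwueme.
Loads: Farahani 1/1, Varga 1/1, Ekwueme 2/2, Tanaka 1/1, Tran 2/2, Ivanova 2/2, Espinoza 1/1.

10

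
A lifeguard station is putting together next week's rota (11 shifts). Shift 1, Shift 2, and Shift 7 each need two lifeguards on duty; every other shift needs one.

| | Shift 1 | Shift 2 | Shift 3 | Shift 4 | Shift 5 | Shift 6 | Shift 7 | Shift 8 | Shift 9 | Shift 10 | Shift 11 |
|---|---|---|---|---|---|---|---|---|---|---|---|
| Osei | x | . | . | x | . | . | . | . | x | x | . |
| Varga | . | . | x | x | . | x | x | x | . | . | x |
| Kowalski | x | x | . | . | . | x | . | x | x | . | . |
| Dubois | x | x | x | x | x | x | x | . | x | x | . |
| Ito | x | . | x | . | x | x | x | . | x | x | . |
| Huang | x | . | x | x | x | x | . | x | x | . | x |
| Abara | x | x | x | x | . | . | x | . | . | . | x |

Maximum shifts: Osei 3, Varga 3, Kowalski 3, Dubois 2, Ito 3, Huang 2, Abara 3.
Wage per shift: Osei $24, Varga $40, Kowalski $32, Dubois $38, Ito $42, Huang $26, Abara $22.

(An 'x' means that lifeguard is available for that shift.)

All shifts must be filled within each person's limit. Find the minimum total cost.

Picking the cheapest available lifeguard for each shift independently would cost $352, but that ignores the shift limits.
An optimal schedule: Shift 1→Kowalski+Dubois, Shift 2→Abara+Kowalski, Shift 3→Abara, Shift 4→Osei, Shift 5→Huang, Shift 6→Kowalski, Shift 7→Dubois+Varga, Shift 8→Huang, Shift 9→Osei, Shift 10→Osei, Shift 11→Abara.
Total: 32 + 38 + 22 + 32 + 22 + 24 + 26 + 32 + 38 + 40 + 26 + 24 + 24 + 22 = $402.

$402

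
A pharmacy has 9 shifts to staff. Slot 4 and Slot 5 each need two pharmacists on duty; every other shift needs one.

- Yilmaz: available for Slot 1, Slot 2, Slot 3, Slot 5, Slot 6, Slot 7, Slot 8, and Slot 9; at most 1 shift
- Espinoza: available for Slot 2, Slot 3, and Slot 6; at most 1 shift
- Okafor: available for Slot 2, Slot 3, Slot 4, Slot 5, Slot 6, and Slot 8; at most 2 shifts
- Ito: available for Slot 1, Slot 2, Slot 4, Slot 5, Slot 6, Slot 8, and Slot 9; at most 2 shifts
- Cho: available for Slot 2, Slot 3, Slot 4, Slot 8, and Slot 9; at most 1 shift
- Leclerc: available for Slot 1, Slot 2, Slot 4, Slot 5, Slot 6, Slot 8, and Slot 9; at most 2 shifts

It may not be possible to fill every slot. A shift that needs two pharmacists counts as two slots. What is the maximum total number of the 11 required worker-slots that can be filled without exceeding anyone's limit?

9

Total capacity across all pharmacists is 1+1+2+2+1+2 = 9, and 11 slots are needed, so at most 9 can be filled.
An assignment achieving 9: Slot 1→Ito, Slot 3→Espinoza, Slot 4→Okafor+Ito, Slot 5→Okafor+Leclerc, Slot 6→Leclerc, Slot 7→Yilmaz, Slot 9→Cho.
Loads: Yilmaz 1/1, Espinoza 1/1, Okafor 2/2, Ito 2/2, Cho 1/1, Leclerc 2/2.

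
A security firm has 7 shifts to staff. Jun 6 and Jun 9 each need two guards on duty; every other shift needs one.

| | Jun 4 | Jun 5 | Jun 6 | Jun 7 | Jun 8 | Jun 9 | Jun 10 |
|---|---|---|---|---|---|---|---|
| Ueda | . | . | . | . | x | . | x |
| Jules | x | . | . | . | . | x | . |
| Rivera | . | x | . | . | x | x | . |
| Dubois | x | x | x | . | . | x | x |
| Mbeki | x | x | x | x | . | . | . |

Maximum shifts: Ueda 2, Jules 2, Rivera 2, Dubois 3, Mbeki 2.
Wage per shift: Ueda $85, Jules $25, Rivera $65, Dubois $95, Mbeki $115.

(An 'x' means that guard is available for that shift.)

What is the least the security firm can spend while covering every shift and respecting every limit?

Jun 6 can only be covered by Dubois and Mbeki, so that assignment is forced.
Jun 7 can only be covered by Mbeki, so that assignment is forced.
Picking the cheapest available guard for each shift independently would cost $655, but that ignores the shift limits.
An optimal schedule: Jun 4→Jules, Jun 5→Rivera, Jun 6→Dubois+Mbeki, Jun 7→Mbeki, Jun 8→Ueda, Jun 9→Jules+Rivera, Jun 10→Ueda.
Total: 25 + 65 + 95 + 115 + 115 + 85 + 25 + 65 + 85 = $675.

$675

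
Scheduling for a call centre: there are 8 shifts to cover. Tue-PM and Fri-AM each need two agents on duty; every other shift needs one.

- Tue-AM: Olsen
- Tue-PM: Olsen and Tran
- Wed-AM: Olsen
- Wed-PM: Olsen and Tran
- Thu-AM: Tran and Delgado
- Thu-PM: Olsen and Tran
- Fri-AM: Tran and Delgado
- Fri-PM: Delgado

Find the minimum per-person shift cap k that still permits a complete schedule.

4

With 3 agents and 10 worker-slots to fill, someone must work at least ⌈10/3⌉ = 4 shifts, so k ≥ 4.
k = 4 works: Tue-AM→Olsen, Tue-PM→Olsen+Tran, Wed-AM→Olsen, Wed-PM→Olsen, Thu-AM→Tran, Thu-PM→Tran, Fri-AM→Tran+Delgado, Fri-PM→Delgado.
Loads: Olsen 4, Tran 4, Delgado 2 — all ≤ 4.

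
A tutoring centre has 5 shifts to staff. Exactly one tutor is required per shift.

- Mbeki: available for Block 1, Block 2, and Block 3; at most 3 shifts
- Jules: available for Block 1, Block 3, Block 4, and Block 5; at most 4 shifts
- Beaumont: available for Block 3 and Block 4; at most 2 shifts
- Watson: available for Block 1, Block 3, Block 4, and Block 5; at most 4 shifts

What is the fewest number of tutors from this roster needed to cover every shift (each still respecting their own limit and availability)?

2

5 slots to fill and no one can take more than 4, so at least ⌈5/4⌉ = 2 tutors are needed.
Mbeki and Jules alone can cover everything: Block 1→Mbeki, Block 2→Mbeki, Block 3→Mbeki, Block 4→Jules, Block 5→Jules.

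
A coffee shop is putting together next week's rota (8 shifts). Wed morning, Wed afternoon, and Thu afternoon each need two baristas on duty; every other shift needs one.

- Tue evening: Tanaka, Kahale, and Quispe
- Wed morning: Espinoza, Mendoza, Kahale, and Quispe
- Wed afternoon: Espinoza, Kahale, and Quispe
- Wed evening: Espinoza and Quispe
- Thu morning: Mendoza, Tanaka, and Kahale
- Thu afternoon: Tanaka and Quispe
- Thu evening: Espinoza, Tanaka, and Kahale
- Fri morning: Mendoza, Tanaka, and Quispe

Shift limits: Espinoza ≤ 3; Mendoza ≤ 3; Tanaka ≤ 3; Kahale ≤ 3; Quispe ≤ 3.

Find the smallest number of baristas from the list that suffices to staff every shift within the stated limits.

11 slots to fill and no one can take more than 3, so at least ⌈11/3⌉ = 4 baristas are needed.
Espinoza, Mendoza, Tanaka, and Quispe alone can cover everything: Tue evening→Tanaka, Wed morning→Mendoza+Quispe, Wed afternoon→Espinoza+Quispe, Wed evening→Espinoza, Thu morning→Mendoza, Thu afternoon→Tanaka+Quispe, Thu evening→Espinoza, Fri morning→Mendoza.

4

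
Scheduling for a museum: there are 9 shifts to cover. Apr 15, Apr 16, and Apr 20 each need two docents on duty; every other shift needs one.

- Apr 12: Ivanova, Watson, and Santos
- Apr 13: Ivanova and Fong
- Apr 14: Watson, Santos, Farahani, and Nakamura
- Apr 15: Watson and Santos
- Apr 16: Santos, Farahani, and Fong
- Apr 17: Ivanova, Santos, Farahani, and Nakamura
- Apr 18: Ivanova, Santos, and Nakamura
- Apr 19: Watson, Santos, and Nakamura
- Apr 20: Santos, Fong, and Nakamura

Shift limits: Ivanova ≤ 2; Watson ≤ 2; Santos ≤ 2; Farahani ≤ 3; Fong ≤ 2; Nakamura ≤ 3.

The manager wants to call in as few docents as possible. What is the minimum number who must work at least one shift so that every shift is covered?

5

12 slots to fill and no one can take more than 3, so at least ⌈12/3⌉ = 4 docents are needed.
Any 4 docents together have capacity at most 3+3+2+2 = 10 < 12 slots, so 4 can never suffice.
Watson, Santos, Farahani, Fong, and Nakamura alone can cover everything: Apr 12→Watson, Apr 13→Fong, Apr 14→Farahani, Apr 15→Watson+Santos, Apr 16→Santos+Farahani, Apr 17→Farahani, Apr 18→Nakamura, Apr 19→Nakamura, Apr 20→Fong+Nakamura.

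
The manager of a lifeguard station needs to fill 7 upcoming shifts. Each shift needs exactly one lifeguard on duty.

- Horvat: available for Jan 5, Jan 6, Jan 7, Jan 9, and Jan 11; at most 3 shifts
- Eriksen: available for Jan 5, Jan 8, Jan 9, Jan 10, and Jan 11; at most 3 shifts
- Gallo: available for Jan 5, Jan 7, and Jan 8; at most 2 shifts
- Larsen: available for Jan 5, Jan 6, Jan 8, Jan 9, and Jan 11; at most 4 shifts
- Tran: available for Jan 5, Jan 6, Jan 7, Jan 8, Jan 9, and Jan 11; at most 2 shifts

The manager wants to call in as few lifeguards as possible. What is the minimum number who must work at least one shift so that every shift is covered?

3

7 slots to fill and no one can take more than 4, so at least ⌈7/4⌉ = 2 lifeguards are needed.
No set of 2 lifeguards can cover every shift (each such set leaves at least one shift with no one available or exceeds a cap).
Horvat, Eriksen, and Gallo alone can cover everything: Jan 5→Gallo, Jan 6→Horvat, Jan 7→Horvat, Jan 8→Eriksen, Jan 9→Horvat, Jan 10→Eriksen, Jan 11→Eriksen.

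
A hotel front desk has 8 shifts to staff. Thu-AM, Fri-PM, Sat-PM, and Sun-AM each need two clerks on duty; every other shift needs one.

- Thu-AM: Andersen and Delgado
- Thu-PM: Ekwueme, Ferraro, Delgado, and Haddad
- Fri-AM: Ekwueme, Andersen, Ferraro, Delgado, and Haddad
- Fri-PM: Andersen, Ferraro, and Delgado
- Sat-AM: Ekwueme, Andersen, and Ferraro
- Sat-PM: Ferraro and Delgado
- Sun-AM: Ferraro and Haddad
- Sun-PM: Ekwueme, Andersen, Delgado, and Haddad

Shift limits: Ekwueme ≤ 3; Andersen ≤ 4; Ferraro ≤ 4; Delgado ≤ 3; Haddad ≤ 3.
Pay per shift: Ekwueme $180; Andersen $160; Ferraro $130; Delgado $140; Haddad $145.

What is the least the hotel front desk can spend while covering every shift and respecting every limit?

$1695

Thu-AM can only be covered by Andersen and Delgado, so that assignment is forced.
Sat-PM can only be covered by Ferraro and Delgado, so that assignment is forced.
Sun-AM can only be covered by Ferraro and Haddad, so that assignment is forced.
Picking the cheapest available clerk for each shift independently would cost $1645, but that ignores the shift limits.
An optimal schedule: Thu-AM→Delgado+Andersen, Thu-PM→Haddad, Fri-AM→Andersen, Fri-PM→Ferraro+Delgado, Sat-AM→Ferraro, Sat-PM→Ferraro+Delgado, Sun-AM→Ferraro+Haddad, Sun-PM→Haddad.
Total: 140 + 160 + 145 + 160 + 130 + 140 + 130 + 130 + 140 + 130 + 145 + 145 = $1695.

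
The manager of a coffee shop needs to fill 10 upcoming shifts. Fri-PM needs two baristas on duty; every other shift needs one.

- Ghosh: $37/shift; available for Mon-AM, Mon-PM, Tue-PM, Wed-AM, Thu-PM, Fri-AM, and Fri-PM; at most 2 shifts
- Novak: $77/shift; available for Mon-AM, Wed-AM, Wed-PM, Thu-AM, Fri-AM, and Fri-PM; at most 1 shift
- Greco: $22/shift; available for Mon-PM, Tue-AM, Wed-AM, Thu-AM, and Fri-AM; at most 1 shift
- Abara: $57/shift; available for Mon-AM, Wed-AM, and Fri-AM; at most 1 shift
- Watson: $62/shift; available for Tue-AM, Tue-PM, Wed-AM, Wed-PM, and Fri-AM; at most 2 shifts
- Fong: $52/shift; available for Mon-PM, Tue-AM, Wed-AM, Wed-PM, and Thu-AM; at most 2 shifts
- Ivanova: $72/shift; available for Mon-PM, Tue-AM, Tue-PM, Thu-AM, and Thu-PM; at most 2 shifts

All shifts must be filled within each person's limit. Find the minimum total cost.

$602

Fri-PM can only be covered by Ghosh and Novak, so that assignment is forced.
Picking the cheapest available barista for each shift independently would cost $387, but that ignores the shift limits.
An optimal schedule: Mon-AM→Abara, Mon-PM→Fong, Tue-AM→Ivanova, Tue-PM→Watson, Wed-AM→Fong, Wed-PM→Watson, Thu-AM→Ivanova, Thu-PM→Ghosh, Fri-AM→Greco, Fri-PM→Ghosh+Novak.
Total: 57 + 52 + 72 + 62 + 52 + 62 + 72 + 37 + 22 + 37 + 77 = $602.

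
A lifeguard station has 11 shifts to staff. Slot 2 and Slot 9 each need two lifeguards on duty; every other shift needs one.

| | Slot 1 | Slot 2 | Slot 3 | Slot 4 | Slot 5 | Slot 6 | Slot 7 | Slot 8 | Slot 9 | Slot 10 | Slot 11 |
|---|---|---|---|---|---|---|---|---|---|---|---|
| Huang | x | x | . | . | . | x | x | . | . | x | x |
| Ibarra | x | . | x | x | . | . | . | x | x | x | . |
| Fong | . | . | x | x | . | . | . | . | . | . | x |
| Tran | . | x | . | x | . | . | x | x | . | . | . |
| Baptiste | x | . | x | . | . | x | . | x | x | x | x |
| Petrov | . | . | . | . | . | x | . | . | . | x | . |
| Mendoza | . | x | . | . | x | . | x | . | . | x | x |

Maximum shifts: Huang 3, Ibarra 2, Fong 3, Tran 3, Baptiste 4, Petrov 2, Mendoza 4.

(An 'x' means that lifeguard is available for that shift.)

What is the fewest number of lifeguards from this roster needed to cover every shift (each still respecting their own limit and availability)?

4

13 slots to fill and no one can take more than 4, so at least ⌈13/4⌉ = 4 lifeguards are needed.
Huang, Ibarra, Baptiste, and Mendoza alone can cover everything: Slot 1→Baptiste, Slot 2→Huang+Mendoza, Slot 3→Baptiste, Slot 4→Ibarra, Slot 5→Mendoza, Slot 6→Huang, Slot 7→Huang, Slot 8→Baptiste, Slot 9→Ibarra+Baptiste, Slot 10→Mendoza, Slot 11→Mendoza.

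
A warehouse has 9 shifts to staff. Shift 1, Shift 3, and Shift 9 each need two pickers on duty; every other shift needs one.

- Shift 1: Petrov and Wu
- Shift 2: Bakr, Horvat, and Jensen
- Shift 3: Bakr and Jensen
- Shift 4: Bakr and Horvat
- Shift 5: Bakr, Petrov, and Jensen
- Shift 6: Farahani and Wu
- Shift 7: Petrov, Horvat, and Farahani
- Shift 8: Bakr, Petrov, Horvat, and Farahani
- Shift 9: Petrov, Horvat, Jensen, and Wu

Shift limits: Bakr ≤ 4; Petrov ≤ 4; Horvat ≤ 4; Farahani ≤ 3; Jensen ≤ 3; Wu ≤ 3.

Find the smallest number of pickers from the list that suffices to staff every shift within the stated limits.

4

12 slots to fill and no one can take more than 4, so at least ⌈12/4⌉ = 3 pickers are needed.
Shifts {Shift 1, Shift 3} need 4 slots, but among the pickers available for them (Bakr, Petrov, Jensen, and Wu) any 3 together supply at most 3. So 3 pickers are not enough.
Bakr, Petrov, Jensen, and Wu alone can cover everything: Shift 1→Petrov+Wu, Shift 2→Bakr, Shift 3→Bakr+Jensen, Shift 4→Bakr, Shift 5→Petrov, Shift 6→Wu, Shift 7→Petrov, Shift 8→Bakr, Shift 9→Petrov+Jensen.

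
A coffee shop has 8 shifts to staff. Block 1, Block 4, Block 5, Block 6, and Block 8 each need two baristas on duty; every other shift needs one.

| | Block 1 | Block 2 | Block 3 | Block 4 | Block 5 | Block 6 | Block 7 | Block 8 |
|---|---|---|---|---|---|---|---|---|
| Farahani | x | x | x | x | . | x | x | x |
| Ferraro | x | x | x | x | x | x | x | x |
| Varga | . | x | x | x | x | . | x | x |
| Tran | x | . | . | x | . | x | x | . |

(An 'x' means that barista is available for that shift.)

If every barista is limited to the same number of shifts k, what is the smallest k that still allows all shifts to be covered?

4

With 4 baristas and 13 worker-slots to fill, someone must work at least ⌈13/4⌉ = 4 shifts, so k ≥ 4.
k = 4 works: Block 1→Farahani+Ferraro, Block 2→Farahani, Block 3→Farahani, Block 4→Varga+Tran, Block 5→Ferraro+Varga, Block 6→Farahani+Ferraro, Block 7→Varga, Block 8→Ferraro+Varga.
Loads: Farahani 4, Ferraro 4, Varga 4, Tran 1 — all ≤ 4.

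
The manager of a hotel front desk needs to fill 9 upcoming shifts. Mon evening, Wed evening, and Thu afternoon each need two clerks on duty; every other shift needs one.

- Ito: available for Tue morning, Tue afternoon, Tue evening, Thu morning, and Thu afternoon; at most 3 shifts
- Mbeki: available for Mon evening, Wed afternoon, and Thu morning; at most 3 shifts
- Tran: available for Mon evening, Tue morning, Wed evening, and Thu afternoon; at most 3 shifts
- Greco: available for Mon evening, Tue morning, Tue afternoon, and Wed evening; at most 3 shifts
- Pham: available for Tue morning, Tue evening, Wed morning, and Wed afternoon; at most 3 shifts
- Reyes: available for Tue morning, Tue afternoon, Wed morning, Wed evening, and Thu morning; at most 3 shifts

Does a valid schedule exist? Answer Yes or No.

Thu afternoon can only be covered by Ito and Tran, so that assignment is forced.
One valid schedule: Mon evening→Mbeki+Tran, Tue morning→Greco, Tue afternoon→Ito, Tue evening→Ito, Wed morning→Pham, Wed afternoon→Mbeki, Wed evening→Tran+Greco, Thu morning→Mbeki, Thu afternoon→Ito+Tran.
Loads: Ito 3/3, Mbeki 3/3, Tran 3/3, Greco 2/3, Pham 1/3, Reyes 0/3 — all within limits.

Yes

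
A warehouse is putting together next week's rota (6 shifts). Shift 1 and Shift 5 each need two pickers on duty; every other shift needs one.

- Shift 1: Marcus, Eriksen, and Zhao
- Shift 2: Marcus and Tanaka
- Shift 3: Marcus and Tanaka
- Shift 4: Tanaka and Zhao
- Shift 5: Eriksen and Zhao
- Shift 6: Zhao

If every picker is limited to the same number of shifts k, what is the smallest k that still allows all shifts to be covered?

2

With 4 pickers and 8 worker-slots to fill, someone must work at least ⌈8/4⌉ = 2 shifts, so k ≥ 2.
k = 2 works: Shift 1→Marcus+Eriksen, Shift 2→Marcus, Shift 3→Tanaka, Shift 4→Tanaka, Shift 5→Eriksen+Zhao, Shift 6→Zhao.
Loads: Marcus 2, Eriksen 2, Tanaka 2, Zhao 2 — all ≤ 2.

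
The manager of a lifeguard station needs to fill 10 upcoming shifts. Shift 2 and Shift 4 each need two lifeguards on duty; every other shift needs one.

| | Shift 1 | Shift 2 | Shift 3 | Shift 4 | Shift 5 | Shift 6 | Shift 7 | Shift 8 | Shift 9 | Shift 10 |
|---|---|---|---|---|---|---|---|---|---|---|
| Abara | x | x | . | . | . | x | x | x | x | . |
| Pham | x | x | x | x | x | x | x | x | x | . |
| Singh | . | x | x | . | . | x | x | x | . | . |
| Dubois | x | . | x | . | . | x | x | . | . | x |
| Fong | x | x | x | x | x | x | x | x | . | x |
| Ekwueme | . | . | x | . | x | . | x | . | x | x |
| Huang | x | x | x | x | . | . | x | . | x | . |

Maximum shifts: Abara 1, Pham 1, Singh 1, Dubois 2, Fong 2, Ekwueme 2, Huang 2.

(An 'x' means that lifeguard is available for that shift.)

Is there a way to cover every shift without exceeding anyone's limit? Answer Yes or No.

No

Total capacity is 1+1+1+2+2+2+2 = 11 but 12 worker-slots are needed — infeasible.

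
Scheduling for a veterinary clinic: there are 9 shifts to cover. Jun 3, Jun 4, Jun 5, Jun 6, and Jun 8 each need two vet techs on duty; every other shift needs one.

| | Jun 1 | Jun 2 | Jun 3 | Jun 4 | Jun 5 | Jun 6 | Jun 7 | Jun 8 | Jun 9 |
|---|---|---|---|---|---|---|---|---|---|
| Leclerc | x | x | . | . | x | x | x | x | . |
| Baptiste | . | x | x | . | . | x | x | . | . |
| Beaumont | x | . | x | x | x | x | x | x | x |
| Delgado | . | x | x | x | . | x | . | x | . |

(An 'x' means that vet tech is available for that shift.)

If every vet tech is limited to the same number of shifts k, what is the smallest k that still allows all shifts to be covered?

4

With 4 vet techs and 14 worker-slots to fill, someone must work at least ⌈14/4⌉ = 4 shifts, so k ≥ 4.
k = 4 works: Jun 1→Leclerc, Jun 2→Leclerc, Jun 3→Baptiste+Beaumont, Jun 4→Beaumont+Delgado, Jun 5→Leclerc+Beaumont, Jun 6→Baptiste+Delgado, Jun 7→Baptiste, Jun 8→Leclerc+Delgado, Jun 9→Beaumont.
Loads: Leclerc 4, Baptiste 3, Beaumont 4, Delgado 3 — all ≤ 4.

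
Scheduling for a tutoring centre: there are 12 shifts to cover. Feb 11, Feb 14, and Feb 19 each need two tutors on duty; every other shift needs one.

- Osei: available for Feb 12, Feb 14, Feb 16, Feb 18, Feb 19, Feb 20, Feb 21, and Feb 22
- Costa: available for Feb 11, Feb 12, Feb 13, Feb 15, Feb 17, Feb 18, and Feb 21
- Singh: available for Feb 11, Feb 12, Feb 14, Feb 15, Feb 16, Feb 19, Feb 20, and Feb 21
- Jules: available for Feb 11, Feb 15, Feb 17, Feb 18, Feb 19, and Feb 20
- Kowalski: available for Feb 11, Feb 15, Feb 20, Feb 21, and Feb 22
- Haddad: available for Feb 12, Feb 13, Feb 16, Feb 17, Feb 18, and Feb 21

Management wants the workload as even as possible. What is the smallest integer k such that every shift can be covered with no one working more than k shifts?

With 6 tutors and 15 worker-slots to fill, someone must work at least ⌈15/6⌉ = 3 shifts, so k ≥ 3.
k = 3 works: Feb 11→Jules+Kowalski, Feb 12→Costa, Feb 13→Costa, Feb 14→Osei+Singh, Feb 15→Singh, Feb 16→Osei, Feb 17→Costa, Feb 18→Jules, Feb 19→Singh+Jules, Feb 20→Kowalski, Feb 21→Kowalski, Feb 22→Osei.
Loads: Osei 3, Costa 3, Singh 3, Jules 3, Kowalski 3, Haddad 0 — all ≤ 3.

3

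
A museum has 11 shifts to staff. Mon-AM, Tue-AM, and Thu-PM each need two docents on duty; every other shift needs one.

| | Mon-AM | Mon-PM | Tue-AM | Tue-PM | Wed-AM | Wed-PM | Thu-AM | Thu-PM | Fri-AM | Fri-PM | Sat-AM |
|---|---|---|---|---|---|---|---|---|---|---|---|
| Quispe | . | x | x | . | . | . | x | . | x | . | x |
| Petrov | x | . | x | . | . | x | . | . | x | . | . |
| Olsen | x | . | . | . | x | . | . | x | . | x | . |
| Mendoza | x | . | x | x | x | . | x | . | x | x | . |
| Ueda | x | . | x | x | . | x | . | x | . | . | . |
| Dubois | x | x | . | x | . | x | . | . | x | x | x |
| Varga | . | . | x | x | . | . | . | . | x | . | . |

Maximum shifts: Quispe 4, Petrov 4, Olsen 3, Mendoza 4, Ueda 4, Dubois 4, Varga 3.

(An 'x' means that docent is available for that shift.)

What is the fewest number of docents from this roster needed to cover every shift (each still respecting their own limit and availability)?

14 slots to fill and no one can take more than 4, so at least ⌈14/4⌉ = 4 docents are needed.
Quispe, Petrov, Olsen, and Ueda alone can cover everything: Mon-AM→Petrov+Ueda, Mon-PM→Quispe, Tue-AM→Petrov+Ueda, Tue-PM→Ueda, Wed-AM→Olsen, Wed-PM→Petrov, Thu-AM→Quispe, Thu-PM→Olsen+Ueda, Fri-AM→Quispe, Fri-PM→Olsen, Sat-AM→Quispe.

4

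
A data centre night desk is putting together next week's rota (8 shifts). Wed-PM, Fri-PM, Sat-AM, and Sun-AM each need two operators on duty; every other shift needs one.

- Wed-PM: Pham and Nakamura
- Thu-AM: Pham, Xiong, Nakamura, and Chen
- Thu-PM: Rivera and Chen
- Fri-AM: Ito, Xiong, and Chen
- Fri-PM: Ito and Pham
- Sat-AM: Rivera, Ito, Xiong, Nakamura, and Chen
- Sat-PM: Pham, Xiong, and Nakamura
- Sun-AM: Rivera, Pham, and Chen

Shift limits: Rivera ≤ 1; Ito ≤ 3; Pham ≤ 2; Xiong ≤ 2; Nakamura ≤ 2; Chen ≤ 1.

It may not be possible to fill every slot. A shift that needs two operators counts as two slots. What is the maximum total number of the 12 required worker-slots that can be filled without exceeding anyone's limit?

Total capacity across all operators is 1+3+2+2+2+1 = 11, and 12 slots are needed, so at most 11 can be filled.
An assignment achieving 11: Wed-PM→Pham+Nakamura, Thu-AM→Xiong, Thu-PM→Rivera, Fri-AM→Ito, Fri-PM→Ito+Pham, Sat-AM→Ito+Nakamura, Sat-PM→Xiong, Sun-AM→Chen.
Loads: Rivera 1/1, Ito 3/3, Pham 2/2, Xiong 2/2, Nakamura 2/2, Chen 1/1.

11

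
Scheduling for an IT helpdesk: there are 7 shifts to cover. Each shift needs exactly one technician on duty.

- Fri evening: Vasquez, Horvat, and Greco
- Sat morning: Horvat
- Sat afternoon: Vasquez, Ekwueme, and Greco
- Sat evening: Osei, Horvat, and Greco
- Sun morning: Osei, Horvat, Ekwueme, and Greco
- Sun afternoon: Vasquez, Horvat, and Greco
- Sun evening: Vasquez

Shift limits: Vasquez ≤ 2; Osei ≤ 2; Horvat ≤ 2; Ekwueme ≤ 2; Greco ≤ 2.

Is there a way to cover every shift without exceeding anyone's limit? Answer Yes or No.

Sat morning can only be covered by Horvat, so that assignment is forced.
Sun evening can only be covered by Vasquez, so that assignment is forced.
One valid schedule: Fri evening→Vasquez, Sat morning→Horvat, Sat afternoon→Ekwueme, Sat evening→Osei, Sun morning→Osei, Sun afternoon→Horvat, Sun evening→Vasquez.
Loads: Vasquez 2/2, Osei 2/2, Horvat 2/2, Ekwueme 1/2, Greco 0/2 — all within limits.

Yes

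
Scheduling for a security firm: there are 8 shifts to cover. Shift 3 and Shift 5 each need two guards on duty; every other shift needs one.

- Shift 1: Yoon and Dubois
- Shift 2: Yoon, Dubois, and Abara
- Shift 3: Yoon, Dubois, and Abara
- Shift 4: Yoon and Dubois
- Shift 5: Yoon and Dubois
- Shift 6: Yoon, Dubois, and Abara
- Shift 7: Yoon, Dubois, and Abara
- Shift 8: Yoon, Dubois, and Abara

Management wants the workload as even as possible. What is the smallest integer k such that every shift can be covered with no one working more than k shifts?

With 3 guards and 10 worker-slots to fill, someone must work at least ⌈10/3⌉ = 4 shifts, so k ≥ 4.
k = 4 works: Shift 1→Yoon, Shift 2→Yoon, Shift 3→Dubois+Abara, Shift 4→Yoon, Shift 5→Yoon+Dubois, Shift 6→Dubois, Shift 7→Dubois, Shift 8→Abara.
Loads: Yoon 4, Dubois 4, Abara 2 — all ≤ 4.

4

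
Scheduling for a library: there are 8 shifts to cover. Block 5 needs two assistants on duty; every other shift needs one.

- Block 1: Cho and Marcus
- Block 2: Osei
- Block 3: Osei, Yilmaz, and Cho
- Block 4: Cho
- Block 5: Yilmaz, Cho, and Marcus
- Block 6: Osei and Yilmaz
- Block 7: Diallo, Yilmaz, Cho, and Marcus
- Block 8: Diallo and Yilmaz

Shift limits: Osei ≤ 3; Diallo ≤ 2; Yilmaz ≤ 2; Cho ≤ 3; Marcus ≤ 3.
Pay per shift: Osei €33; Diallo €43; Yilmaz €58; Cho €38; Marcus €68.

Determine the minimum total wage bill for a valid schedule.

Block 2 can only be covered by Osei, so that assignment is forced.
Block 4 can only be covered by Cho, so that assignment is forced.
Picking the cheapest available assistant for each shift independently would cost €352, but that ignores the shift limits.
An optimal schedule: Block 1→Cho, Block 2→Osei, Block 3→Osei, Block 4→Cho, Block 5→Yilmaz+Cho, Block 6→Osei, Block 7→Diallo, Block 8→Diallo.
Total: 38 + 33 + 33 + 38 + 58 + 38 + 33 + 43 + 43 = €357.

€357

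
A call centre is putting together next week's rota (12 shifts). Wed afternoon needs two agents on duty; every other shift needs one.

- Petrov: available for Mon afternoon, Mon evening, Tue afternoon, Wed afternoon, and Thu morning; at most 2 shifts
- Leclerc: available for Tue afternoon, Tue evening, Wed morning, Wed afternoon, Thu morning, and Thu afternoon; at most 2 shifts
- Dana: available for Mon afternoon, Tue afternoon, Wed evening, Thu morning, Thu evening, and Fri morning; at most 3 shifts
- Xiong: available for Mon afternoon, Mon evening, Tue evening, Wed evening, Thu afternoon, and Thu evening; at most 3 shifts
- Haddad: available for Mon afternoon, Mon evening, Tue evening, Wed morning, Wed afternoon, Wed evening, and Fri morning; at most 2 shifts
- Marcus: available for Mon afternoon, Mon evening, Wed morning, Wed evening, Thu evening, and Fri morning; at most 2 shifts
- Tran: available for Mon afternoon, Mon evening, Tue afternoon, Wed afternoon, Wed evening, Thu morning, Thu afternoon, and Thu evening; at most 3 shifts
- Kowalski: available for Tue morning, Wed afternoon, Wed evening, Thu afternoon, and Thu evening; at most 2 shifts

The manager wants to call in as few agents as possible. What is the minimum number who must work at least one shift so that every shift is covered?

13 slots to fill and no one can take more than 3, so at least ⌈13/3⌉ = 5 agents are needed.
Leclerc, Dana, Xiong, Tran, and Kowalski alone can cover everything: Mon afternoon→Dana, Mon evening→Xiong, Tue morning→Kowalski, Tue afternoon→Dana, Tue evening→Leclerc, Wed morning→Leclerc, Wed afternoon→Tran+Kowalski, Wed evening→Xiong, Thu morning→Tran, Thu afternoon→Xiong, Thu evening→Tran, Fri morning→Dana.

5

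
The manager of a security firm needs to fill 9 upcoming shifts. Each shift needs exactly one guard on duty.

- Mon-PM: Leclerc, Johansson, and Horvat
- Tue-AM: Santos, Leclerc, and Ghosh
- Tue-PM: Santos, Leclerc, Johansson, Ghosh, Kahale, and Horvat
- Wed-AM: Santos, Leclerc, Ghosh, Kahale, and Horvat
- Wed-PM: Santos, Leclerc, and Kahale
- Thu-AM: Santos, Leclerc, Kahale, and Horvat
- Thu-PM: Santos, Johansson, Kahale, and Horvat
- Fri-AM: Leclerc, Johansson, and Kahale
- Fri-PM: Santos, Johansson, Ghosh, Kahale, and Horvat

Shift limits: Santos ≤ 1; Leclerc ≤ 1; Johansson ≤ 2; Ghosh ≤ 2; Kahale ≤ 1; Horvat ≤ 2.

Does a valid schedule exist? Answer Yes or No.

One valid schedule: Mon-PM→Leclerc, Tue-AM→Santos, Tue-PM→Horvat, Wed-AM→Ghosh, Wed-PM→Kahale, Thu-AM→Horvat, Thu-PM→Johansson, Fri-AM→Johansson, Fri-PM→Ghosh.
Loads: Santos 1/1, Leclerc 1/1, Johansson 2/2, Ghosh 2/2, Kahale 1/1, Horvat 2/2 — all within limits.

Yes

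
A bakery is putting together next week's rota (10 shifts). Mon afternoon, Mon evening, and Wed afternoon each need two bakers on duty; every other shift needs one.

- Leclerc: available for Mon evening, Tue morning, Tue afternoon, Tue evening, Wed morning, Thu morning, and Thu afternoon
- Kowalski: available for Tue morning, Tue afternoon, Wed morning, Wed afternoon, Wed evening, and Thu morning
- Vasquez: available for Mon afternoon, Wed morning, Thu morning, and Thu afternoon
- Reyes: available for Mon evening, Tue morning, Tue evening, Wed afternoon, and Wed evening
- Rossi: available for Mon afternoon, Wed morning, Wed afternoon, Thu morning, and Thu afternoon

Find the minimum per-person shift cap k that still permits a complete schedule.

With 5 bakers and 13 worker-slots to fill, someone must work at least ⌈13/5⌉ = 3 shifts, so k ≥ 3.
k = 3 works: Mon afternoon→Vasquez+Rossi, Mon evening→Leclerc+Reyes, Tue morning→Kowalski, Tue afternoon→Leclerc, Tue evening→Leclerc, Wed morning→Vasquez, Wed afternoon→Kowalski+Reyes, Wed evening→Kowalski, Thu morning→Rossi, Thu afternoon→Vasquez.
Loads: Leclerc 3, Kowalski 3, Vasquez 3, Reyes 2, Rossi 2 — all ≤ 3.

3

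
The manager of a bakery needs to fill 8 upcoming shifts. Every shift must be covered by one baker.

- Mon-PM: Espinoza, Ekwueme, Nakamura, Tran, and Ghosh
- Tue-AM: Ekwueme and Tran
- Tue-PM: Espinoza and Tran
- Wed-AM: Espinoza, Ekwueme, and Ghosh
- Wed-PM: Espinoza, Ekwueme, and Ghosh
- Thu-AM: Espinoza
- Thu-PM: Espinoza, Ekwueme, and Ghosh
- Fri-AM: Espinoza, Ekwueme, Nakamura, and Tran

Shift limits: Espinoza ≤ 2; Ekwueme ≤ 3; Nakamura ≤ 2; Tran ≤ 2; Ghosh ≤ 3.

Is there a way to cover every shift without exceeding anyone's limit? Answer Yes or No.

Thu-AM can only be covered by Espinoza, so that assignment is forced.
One valid schedule: Mon-PM→Nakamura, Tue-AM→Ekwueme, Tue-PM→Espinoza, Wed-AM→Ekwueme, Wed-PM→Ekwueme, Thu-AM→Espinoza, Thu-PM→Ghosh, Fri-AM→Nakamura.
Loads: Espinoza 2/2, Ekwueme 3/3, Nakamura 2/2, Tran 0/2, Ghosh 1/3 — all within limits.

Yes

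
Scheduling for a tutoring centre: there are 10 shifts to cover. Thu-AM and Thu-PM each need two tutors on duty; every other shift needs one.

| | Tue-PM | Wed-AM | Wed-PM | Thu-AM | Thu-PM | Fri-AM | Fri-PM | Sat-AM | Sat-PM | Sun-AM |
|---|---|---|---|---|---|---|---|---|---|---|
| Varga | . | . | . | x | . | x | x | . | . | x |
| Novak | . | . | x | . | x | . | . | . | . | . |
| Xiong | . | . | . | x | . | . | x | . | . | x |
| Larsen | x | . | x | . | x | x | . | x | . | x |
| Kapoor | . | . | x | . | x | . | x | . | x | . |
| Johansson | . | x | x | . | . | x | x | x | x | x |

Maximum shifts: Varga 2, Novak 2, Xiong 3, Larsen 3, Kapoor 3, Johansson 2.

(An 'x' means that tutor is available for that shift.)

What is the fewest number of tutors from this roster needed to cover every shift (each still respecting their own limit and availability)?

5

12 slots to fill and no one can take more than 3, so at least ⌈12/3⌉ = 4 tutors are needed.
Any 4 tutors together have capacity at most 3+3+3+2 = 11 < 12 slots, so 4 can never suffice.
Varga, Novak, Xiong, Larsen, and Johansson alone can cover everything: Tue-PM→Larsen, Wed-AM→Johansson, Wed-PM→Novak, Thu-AM→Varga+Xiong, Thu-PM→Novak+Larsen, Fri-AM→Varga, Fri-PM→Xiong, Sat-AM→Larsen, Sat-PM→Johansson, Sun-AM→Xiong.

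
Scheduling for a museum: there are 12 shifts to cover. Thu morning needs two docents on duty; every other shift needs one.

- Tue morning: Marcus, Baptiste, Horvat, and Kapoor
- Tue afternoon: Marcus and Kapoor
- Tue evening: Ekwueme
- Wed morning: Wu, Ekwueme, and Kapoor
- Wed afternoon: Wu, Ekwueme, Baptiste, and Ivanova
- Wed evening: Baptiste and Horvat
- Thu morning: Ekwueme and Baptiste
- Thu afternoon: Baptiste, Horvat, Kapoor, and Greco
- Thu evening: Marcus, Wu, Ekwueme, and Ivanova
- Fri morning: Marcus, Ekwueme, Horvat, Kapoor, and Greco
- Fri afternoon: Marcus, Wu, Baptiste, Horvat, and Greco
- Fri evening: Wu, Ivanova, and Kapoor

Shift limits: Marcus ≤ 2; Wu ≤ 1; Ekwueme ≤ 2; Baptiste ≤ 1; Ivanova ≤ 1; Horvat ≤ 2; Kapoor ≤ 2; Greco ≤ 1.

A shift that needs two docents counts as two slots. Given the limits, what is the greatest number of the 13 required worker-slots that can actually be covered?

Total capacity across all docents is 2+1+2+1+1+2+2+1 = 12, and 13 slots are needed, so at most 12 can be filled.
An assignment achieving 12: Tue morning→Horvat, Tue afternoon→Marcus, Tue evening→Ekwueme, Wed morning→Wu, Wed afternoon→Ivanova, Wed evening→Baptiste, Thu morning→Ekwueme, Thu afternoon→Horvat, Thu evening→Marcus, Fri morning→Kapoor, Fri afternoon→Greco, Fri evening→Kapoor.
Loads: Marcus 2/2, Wu 1/1, Ekwueme 2/2, Baptiste 1/1, Ivanova 1/1, Horvat 2/2, Kapoor 2/2, Greco 1/1.

12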